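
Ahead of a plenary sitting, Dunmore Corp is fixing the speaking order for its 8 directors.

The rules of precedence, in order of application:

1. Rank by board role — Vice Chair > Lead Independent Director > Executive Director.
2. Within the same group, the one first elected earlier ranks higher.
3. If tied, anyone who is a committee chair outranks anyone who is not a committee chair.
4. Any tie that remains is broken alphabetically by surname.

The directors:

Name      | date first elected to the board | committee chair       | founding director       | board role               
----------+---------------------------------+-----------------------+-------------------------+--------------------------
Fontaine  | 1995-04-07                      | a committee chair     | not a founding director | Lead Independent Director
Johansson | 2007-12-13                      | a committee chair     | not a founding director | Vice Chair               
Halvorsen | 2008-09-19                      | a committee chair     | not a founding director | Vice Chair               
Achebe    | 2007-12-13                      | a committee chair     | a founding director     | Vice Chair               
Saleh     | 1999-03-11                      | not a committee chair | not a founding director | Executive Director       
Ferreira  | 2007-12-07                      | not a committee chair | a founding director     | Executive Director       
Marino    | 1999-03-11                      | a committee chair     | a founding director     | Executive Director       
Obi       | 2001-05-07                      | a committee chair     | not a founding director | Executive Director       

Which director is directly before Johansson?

By board role: Achebe, Johansson and Halvorsen (Vice Chair); then Fontaine (Lead Independent Director); then Marino, Saleh, Obi and Ferreira (Executive Director).
Among Achebe, Johansson and Halvorsen, by date first elected to the board (earlier first): Achebe and Johansson (2007-12-13) before Halvorsen (2008-09-19).
Achebe and Johansson are each a committee chair, so the next rule applies.
Among Achebe and Johansson, alphabetically by surname: Achebe before Johansson.
Among Marino, Saleh, Obi and Ferreira, by date first elected to the board (earlier first): Marino and Saleh (1999-03-11) before Obi (2001-05-07) before Ferreira (2007-12-07).
Among Marino and Saleh, a committee chair before not a committee chair: Marino (a committee chair) before Saleh (not a committee chair).
Order: Achebe, Johansson, Halvorsen, Fontaine, Marino, Saleh, Obi, Ferreira.

Achebe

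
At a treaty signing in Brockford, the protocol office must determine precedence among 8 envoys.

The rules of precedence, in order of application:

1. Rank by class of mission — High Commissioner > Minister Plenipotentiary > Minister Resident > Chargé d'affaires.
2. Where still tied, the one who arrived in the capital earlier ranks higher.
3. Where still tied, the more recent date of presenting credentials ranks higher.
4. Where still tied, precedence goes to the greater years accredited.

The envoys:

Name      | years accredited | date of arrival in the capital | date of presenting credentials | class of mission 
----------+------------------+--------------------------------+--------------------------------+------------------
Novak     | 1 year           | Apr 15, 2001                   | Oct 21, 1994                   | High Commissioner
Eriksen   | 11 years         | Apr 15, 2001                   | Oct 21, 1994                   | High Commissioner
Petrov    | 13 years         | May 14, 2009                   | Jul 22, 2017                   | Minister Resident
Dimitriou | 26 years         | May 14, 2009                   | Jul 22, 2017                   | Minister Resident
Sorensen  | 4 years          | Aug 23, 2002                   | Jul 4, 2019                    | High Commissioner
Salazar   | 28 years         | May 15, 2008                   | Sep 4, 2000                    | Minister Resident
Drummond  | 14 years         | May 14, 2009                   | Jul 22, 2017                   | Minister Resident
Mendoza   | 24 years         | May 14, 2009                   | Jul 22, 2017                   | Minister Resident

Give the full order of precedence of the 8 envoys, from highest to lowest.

Eriksen, Novak, Sorensen, Salazar, Dimitriou, Mendoza, Drummond, Petrov

By class of mission: Eriksen, Novak and Sorensen (High Commissioner); then Salazar, Dimitriou, Mendoza, Drummond and Petrov (Minister Resident).
Among Eriksen, Novak and Sorensen, by date of arrival in the capital (earlier first): Eriksen and Novak (Apr 15, 2001) before Sorensen (Aug 23, 2002).
Eriksen and Novak both have date of presenting credentials Oct 21, 1994, so the next rule applies.
Among Eriksen and Novak, by years accredited (higher first): Eriksen (11 years) before Novak (1 year).
Among Salazar, Dimitriou, Mendoza, Drummond and Petrov, by date of arrival in the capital (earlier first): Salazar (May 15, 2008) before Dimitriou, Mendoza, Drummond and Petrov (May 14, 2009).
Dimitriou, Mendoza, Drummond and Petrov all have date of presenting credentials Jul 22, 2017, so the next rule applies.
Among Dimitriou, Mendoza, Drummond and Petrov, by years accredited (higher first): Dimitriou (26 years) before Mendoza (24 years) before Drummond (14 years) before Petrov (13 years).
Full order: Eriksen, Novak, Sorensen, Salazar, Dimitriou, Mendoza, Drummond, Petrov.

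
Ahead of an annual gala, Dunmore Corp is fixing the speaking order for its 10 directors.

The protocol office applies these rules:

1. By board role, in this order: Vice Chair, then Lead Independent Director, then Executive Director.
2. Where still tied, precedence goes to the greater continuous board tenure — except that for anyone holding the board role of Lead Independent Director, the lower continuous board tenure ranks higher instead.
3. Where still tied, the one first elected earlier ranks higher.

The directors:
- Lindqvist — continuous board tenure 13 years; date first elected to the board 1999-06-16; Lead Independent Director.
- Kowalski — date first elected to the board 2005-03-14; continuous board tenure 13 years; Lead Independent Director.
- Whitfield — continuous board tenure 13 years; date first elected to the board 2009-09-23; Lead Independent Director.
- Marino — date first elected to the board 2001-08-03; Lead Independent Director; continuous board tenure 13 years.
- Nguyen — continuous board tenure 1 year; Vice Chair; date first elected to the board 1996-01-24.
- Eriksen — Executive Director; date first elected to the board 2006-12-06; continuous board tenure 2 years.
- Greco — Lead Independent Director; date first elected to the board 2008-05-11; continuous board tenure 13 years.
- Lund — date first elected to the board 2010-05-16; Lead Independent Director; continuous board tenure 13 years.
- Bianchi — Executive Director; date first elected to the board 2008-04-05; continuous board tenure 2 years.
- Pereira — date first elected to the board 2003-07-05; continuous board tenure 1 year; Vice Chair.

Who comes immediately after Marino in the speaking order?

By board role: Nguyen and Pereira (Vice Chair); then Lindqvist, Marino, Kowalski, Greco, Whitfield and Lund (Lead Independent Director); then Eriksen and Bianchi (Executive Director).
Nguyen and Pereira both have continuous board tenure 1 year, so the next rule applies.
Among Nguyen and Pereira, by date first elected to the board (earlier first): Nguyen (1996-01-24) before Pereira (2003-07-05).
Lindqvist, Marino, Kowalski, Greco, Whitfield and Lund all have continuous board tenure 13 years, so the next rule applies.
Among Lindqvist, Marino, Kowalski, Greco, Whitfield and Lund, by date first elected to the board (earlier first): Lindqvist (1999-06-16) before Marino (2001-08-03) before Kowalski (2005-03-14) before Greco (2008-05-11) before Whitfield (2009-09-23) before Lund (2010-05-16).
Eriksen and Bianchi both have continuous board tenure 2 years, so the next rule applies.
Among Eriksen and Bianchi, by date first elected to the board (earlier first): Eriksen (2006-12-06) before Bianchi (2008-04-05).
Order: Nguyen, Pereira, Lindqvist, Marino, Kowalski, Greco, Whitfield, Lund, Eriksen, Bianchi.

Kowalski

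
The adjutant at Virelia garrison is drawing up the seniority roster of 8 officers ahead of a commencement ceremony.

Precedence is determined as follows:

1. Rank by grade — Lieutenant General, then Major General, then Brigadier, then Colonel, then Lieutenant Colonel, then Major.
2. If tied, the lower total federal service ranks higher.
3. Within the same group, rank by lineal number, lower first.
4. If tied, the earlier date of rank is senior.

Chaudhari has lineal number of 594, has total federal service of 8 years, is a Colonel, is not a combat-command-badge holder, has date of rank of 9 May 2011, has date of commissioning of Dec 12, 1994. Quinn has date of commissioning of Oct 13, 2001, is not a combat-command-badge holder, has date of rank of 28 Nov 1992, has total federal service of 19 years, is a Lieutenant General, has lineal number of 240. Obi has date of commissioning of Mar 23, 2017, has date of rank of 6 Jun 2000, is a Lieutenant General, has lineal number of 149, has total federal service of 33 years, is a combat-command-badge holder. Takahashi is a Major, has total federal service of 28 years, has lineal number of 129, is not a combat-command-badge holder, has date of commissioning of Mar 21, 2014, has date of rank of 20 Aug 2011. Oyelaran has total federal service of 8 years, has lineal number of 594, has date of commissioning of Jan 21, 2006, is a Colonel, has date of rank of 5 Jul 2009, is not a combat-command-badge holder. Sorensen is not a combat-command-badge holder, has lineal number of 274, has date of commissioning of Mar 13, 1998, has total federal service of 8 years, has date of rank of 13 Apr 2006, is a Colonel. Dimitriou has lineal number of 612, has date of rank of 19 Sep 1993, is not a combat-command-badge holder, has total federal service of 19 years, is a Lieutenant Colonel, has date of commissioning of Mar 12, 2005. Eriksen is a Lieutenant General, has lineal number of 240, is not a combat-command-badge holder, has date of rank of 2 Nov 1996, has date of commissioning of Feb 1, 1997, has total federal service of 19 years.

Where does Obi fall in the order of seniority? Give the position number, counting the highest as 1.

By grade: Quinn, Eriksen and Obi (Lieutenant General); then Sorensen, Oyelaran and Chaudhari (Colonel); then Dimitriou (Lieutenant Colonel); then Takahashi (Major).
Among Quinn, Eriksen and Obi, by total federal service (lower first): Quinn and Eriksen (19 years) before Obi (33 years).
Quinn and Eriksen both have lineal number 240, so the next rule applies.
Among Quinn and Eriksen, by date of rank (earlier first): Quinn (28 Nov 1992) before Eriksen (2 Nov 1996).
Sorensen, Oyelaran and Chaudhari all have total federal service 8 years, so the next rule applies.
Among Sorensen, Oyelaran and Chaudhari, by lineal number (lower first): Sorensen (274) before Oyelaran and Chaudhari (594).
Among Oyelaran and Chaudhari, by date of rank (earlier first): Oyelaran (5 Jul 2009) before Chaudhari (9 May 2011).
Order: Quinn, Eriksen, Obi, Sorensen, Oyelaran, Chaudhari, Dimitriou, Takahashi. So position 3.

3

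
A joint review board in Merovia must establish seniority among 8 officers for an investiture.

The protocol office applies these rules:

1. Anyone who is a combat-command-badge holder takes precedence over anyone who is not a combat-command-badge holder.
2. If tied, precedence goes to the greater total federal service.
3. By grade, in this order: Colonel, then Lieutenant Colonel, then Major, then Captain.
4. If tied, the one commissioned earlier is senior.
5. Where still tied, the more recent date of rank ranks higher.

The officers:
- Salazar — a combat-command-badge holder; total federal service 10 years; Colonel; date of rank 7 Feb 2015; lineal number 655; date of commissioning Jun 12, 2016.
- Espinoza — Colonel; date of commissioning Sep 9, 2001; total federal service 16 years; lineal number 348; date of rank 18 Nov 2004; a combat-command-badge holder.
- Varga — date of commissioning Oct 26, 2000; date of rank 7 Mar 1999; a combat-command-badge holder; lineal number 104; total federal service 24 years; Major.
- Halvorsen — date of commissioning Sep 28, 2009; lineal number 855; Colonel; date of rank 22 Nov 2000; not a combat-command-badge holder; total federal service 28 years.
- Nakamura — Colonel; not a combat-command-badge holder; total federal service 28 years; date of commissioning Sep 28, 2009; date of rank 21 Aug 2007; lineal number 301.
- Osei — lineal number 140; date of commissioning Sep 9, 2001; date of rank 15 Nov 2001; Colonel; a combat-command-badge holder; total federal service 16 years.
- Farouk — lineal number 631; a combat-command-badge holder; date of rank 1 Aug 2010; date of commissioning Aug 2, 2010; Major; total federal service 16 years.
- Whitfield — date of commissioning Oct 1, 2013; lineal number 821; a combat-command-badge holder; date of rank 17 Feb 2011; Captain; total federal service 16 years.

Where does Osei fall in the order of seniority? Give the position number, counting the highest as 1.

By the first rule: Varga, Espinoza, Osei, Farouk, Whitfield and Salazar (each a combat-command-badge holder); then Nakamura and Halvorsen (both not a combat-command-badge holder).
Among Varga, Espinoza, Osei, Farouk, Whitfield and Salazar, by total federal service (higher first): Varga (24 years) before Espinoza, Osei, Farouk and Whitfield (16 years) before Salazar (10 years).
Among Espinoza, Osei, Farouk and Whitfield, by grade: Espinoza and Osei (Colonel) before Farouk (Major) before Whitfield (Captain).
Espinoza and Osei both have date of commissioning Sep 9, 2001, so the next rule applies.
Among Espinoza and Osei, by date of rank (later first): Espinoza (18 Nov 2004) before Osei (15 Nov 2001).
Nakamura and Halvorsen both have total federal service 28 years, so the next rule applies.
Nakamura and Halvorsen are each Colonel, so the next rule applies.
Nakamura and Halvorsen both have date of commissioning Sep 28, 2009, so the next rule applies.
Among Nakamura and Halvorsen, by date of rank (later first): Nakamura (21 Aug 2007) before Halvorsen (22 Nov 2000).
Order: Varga, Espinoza, Osei, Farouk, Whitfield, Salazar, Nakamura, Halvorsen. So position 3.

3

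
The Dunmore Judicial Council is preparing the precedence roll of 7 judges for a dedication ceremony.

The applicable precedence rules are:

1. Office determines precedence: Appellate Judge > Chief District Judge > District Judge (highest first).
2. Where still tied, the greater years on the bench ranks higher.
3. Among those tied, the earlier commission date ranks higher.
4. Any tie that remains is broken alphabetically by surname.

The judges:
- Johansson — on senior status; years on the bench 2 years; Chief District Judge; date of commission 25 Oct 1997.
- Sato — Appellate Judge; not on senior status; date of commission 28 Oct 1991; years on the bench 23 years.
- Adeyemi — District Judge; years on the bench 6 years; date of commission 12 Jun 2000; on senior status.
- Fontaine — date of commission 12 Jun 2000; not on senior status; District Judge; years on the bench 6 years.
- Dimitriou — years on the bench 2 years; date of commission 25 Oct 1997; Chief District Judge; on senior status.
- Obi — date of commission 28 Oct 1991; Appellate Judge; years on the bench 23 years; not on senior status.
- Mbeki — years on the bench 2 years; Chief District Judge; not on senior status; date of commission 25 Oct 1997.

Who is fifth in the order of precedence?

Mbeki

By office: Obi and Sato (Appellate Judge); then Dimitriou, Johansson and Mbeki (Chief District Judge); then Adeyemi and Fontaine (District Judge).
Obi and Sato both have years on the bench 23 years, so the next rule applies.
Obi and Sato both have date of commission 28 Oct 1991, so the next rule applies.
Among Obi and Sato, alphabetically by surname: Obi before Sato.
Dimitriou, Johansson and Mbeki all have years on the bench 2 years, so the next rule applies.
Dimitriou, Johansson and Mbeki all have date of commission 25 Oct 1997, so the next rule applies.
Among Dimitriou, Johansson and Mbeki, alphabetically by surname: Dimitriou before Johansson before Mbeki.
Adeyemi and Fontaine both have years on the bench 6 years, so the next rule applies.
Adeyemi and Fontaine both have date of commission 12 Jun 2000, so the next rule applies.
Among Adeyemi and Fontaine, alphabetically by surname: Adeyemi before Fontaine.
Order: Obi, Sato, Dimitriou, Johansson, Mbeki, Adeyemi, Fontaine.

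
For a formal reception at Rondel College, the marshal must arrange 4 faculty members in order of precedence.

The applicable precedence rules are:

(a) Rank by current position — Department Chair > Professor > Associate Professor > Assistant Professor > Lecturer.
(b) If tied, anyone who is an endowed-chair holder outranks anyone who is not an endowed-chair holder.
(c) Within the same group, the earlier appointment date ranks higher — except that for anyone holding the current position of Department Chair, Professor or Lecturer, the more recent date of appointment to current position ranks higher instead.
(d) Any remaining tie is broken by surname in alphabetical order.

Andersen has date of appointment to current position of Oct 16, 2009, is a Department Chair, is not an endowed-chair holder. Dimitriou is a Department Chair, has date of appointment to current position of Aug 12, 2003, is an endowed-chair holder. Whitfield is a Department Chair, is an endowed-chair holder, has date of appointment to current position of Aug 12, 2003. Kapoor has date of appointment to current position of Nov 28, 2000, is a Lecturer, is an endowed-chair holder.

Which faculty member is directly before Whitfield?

By current position: Dimitriou, Whitfield and Andersen (Department Chair); then Kapoor (Lecturer).
Among Dimitriou, Whitfield and Andersen, an endowed-chair holder before not an endowed-chair holder: Dimitriou and Whitfield (an endowed-chair holder) before Andersen (not an endowed-chair holder).
Dimitriou and Whitfield both have date of appointment to current position Aug 12, 2003, so the next rule applies.
Among Dimitriou and Whitfield, alphabetically by surname: Dimitriou before Whitfield.
Order: Dimitriou, Whitfield, Andersen, Kapoor.

Dimitriou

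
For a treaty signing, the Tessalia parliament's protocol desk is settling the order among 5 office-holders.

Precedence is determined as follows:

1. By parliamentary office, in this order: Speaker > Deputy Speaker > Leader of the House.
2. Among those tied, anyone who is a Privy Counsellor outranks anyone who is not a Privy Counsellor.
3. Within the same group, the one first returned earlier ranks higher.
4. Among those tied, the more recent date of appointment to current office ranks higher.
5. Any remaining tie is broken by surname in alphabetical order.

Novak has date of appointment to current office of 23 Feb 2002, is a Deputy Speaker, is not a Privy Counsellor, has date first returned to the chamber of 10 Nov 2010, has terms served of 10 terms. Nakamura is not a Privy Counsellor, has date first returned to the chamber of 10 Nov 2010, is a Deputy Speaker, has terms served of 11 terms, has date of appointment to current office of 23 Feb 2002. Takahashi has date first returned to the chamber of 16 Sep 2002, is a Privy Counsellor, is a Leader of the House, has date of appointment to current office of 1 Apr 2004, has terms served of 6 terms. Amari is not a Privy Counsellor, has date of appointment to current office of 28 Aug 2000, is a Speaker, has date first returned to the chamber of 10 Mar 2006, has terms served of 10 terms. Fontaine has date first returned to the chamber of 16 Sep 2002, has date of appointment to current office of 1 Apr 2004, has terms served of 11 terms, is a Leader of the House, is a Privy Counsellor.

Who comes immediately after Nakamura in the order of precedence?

Novak

By parliamentary office: Amari (Speaker); then Nakamura and Novak (Deputy Speaker); then Fontaine and Takahashi (Leader of the House).
Nakamura and Novak are each not a Privy Counsellor, so the next rule applies.
Nakamura and Novak both have date first returned to the chamber 10 Nov 2010, so the next rule applies.
Nakamura and Novak both have date of appointment to current office 23 Feb 2002, so the next rule applies.
Among Nakamura and Novak, alphabetically by surname: Nakamura before Novak.
Fontaine and Takahashi are each a Privy Counsellor, so the next rule applies.
Fontaine and Takahashi both have date first returned to the chamber 16 Sep 2002, so the next rule applies.
Fontaine and Takahashi both have date of appointment to current office 1 Apr 2004, so the next rule applies.
Among Fontaine and Takahashi, alphabetically by surname: Fontaine before Takahashi.
Order: Amari, Nakamura, Novak, Fontaine, Takahashi.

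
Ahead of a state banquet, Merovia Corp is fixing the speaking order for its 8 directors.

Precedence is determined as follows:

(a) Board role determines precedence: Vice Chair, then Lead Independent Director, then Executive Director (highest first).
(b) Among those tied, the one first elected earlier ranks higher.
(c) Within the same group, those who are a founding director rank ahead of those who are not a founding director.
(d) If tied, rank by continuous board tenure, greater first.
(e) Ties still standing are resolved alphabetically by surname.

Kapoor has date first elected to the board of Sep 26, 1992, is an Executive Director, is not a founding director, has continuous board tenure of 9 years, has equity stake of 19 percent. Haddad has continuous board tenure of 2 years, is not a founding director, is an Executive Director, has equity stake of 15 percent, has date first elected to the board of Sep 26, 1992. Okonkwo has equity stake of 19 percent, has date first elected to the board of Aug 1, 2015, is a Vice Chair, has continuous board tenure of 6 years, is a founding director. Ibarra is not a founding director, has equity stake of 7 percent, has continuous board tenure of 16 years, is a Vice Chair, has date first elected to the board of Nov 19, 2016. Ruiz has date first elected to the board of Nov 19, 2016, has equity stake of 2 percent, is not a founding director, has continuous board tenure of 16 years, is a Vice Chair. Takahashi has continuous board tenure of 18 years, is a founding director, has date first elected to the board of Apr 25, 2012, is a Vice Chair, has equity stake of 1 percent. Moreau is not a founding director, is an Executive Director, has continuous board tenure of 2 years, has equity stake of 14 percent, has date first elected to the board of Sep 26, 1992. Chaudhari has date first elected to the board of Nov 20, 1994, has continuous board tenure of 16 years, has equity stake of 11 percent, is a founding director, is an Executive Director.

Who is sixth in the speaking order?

Haddad

By board role: Takahashi, Okonkwo, Ibarra and Ruiz (Vice Chair); then Kapoor, Haddad, Moreau and Chaudhari (Executive Director).
Among Takahashi, Okonkwo, Ibarra and Ruiz, by date first elected to the board (earlier first): Takahashi (Apr 25, 2012) before Okonkwo (Aug 1, 2015) before Ibarra and Ruiz (Nov 19, 2016).
Ibarra and Ruiz are each not a founding director, so the next rule applies.
Ibarra and Ruiz both have continuous board tenure 16 years, so the next rule applies.
Among Ibarra and Ruiz, alphabetically by surname: Ibarra before Ruiz.
Among Kapoor, Haddad, Moreau and Chaudhari, by date first elected to the board (earlier first): Kapoor, Haddad and Moreau (Sep 26, 1992) before Chaudhari (Nov 20, 1994).
Kapoor, Haddad and Moreau are each not a founding director, so the next rule applies.
Among Kapoor, Haddad and Moreau, by continuous board tenure (higher first): Kapoor (9 years) before Haddad and Moreau (2 years).
Among Haddad and Moreau, alphabetically by surname: Haddad before Moreau.
Order: Takahashi, Okonkwo, Ibarra, Ruiz, Kapoor, Haddad, Moreau, Chaudhari.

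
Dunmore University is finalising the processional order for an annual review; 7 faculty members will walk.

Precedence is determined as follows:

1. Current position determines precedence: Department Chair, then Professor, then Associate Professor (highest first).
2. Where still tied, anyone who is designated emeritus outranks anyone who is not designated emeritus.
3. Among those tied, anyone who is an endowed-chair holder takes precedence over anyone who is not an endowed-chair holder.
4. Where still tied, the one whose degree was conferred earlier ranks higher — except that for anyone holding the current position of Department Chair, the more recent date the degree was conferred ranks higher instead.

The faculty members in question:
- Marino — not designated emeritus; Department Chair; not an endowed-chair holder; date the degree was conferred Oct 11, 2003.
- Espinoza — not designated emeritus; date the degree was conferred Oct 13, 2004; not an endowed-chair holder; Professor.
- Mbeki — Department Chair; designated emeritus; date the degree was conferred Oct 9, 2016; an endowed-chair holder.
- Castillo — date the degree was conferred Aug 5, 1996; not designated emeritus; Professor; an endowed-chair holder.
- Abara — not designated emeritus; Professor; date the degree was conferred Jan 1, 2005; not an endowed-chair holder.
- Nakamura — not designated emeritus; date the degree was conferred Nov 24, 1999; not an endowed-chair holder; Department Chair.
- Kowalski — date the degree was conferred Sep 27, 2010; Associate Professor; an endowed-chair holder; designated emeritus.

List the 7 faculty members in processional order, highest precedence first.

By current position: Mbeki, Marino and Nakamura (Department Chair); then Castillo, Espinoza and Abara (Professor); then Kowalski (Associate Professor).
Among Mbeki, Marino and Nakamura, designated emeritus before not designated emeritus: Mbeki (designated emeritus) before Marino and Nakamura (not designated emeritus).
Marino and Nakamura are each not an endowed-chair holder, so the next rule applies.
Among Marino and Nakamura, by date the degree was conferred (later first) (reversed rule for this group): Marino (Oct 11, 2003) before Nakamura (Nov 24, 1999).
Castillo, Espinoza and Abara are each not designated emeritus, so the next rule applies.
Among Castillo, Espinoza and Abara, an endowed-chair holder before not an endowed-chair holder: Castillo (an endowed-chair holder) before Espinoza and Abara (not an endowed-chair holder).
Among Espinoza and Abara, by date the degree was conferred (earlier first): Espinoza (Oct 13, 2004) before Abara (Jan 1, 2005).
Full order: Mbeki, Marino, Nakamura, Castillo, Espinoza, Abara, Kowalski.

Mbeki, Marino, Nakamura, Castillo, Espinoza, Abara, Kowalski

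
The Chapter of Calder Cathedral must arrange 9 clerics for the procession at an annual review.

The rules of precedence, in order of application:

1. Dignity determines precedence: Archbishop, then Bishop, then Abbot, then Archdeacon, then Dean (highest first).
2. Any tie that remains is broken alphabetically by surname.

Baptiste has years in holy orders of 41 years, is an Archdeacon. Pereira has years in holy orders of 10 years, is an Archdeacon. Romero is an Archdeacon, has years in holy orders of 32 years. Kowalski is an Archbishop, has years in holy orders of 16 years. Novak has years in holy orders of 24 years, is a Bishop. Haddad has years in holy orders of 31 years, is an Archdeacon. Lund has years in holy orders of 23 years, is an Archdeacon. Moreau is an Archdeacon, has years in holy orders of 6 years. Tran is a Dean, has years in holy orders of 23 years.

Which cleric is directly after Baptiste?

Haddad

By dignity: Kowalski (Archbishop); then Novak (Bishop); then Baptiste, Haddad, Lund, Moreau, Pereira and Romero (Archdeacon); then Tran (Dean).
Among Baptiste, Haddad, Lund, Moreau, Pereira and Romero, alphabetically by surname: Baptiste before Haddad before Lund before Moreau before Pereira before Romero.
Order: Kowalski, Novak, Baptiste, Haddad, Lund, Moreau, Pereira, Romero, Tran.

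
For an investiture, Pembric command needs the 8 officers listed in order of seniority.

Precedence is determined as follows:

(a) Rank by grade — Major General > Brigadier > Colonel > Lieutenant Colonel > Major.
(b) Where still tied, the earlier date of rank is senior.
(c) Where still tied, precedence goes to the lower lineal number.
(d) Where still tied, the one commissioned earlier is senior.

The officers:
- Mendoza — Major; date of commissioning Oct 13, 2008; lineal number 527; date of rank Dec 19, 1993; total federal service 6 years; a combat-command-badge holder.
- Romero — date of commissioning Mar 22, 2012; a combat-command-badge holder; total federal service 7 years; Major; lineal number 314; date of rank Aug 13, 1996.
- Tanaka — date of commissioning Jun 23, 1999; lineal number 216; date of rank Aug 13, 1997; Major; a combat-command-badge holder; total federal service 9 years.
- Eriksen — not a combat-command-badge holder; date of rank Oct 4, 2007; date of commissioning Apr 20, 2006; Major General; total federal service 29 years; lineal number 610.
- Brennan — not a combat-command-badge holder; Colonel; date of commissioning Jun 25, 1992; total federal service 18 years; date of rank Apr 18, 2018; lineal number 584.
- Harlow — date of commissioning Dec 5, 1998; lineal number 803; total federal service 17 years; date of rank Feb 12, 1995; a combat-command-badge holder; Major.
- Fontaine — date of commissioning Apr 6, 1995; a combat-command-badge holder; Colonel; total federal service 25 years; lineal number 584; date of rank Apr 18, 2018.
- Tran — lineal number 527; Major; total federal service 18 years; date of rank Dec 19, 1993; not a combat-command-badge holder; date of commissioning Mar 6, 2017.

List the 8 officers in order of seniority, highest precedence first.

By grade: Eriksen (Major General); then Brennan and Fontaine (Colonel); then Mendoza, Tran, Harlow, Romero and Tanaka (Major).
Brennan and Fontaine both have date of rank Apr 18, 2018, so the next rule applies.
Brennan and Fontaine both have lineal number 584, so the next rule applies.
Among Brennan and Fontaine, by date of commissioning (earlier first): Brennan (Jun 25, 1992) before Fontaine (Apr 6, 1995).
Among Mendoza, Tran, Harlow, Romero and Tanaka, by date of rank (earlier first): Mendoza and Tran (Dec 19, 1993) before Harlow (Feb 12, 1995) before Romero (Aug 13, 1996) before Tanaka (Aug 13, 1997).
Mendoza and Tran both have lineal number 527, so the next rule applies.
Among Mendoza and Tran, by date of commissioning (earlier first): Mendoza (Oct 13, 2008) before Tran (Mar 6, 2017).
Full order: Eriksen, Brennan, Fontaine, Mendoza, Tran, Harlow, Romero, Tanaka.

Eriksen, Brennan, Fontaine, Mendoza, Tran, Harlow, Romero, Tanaka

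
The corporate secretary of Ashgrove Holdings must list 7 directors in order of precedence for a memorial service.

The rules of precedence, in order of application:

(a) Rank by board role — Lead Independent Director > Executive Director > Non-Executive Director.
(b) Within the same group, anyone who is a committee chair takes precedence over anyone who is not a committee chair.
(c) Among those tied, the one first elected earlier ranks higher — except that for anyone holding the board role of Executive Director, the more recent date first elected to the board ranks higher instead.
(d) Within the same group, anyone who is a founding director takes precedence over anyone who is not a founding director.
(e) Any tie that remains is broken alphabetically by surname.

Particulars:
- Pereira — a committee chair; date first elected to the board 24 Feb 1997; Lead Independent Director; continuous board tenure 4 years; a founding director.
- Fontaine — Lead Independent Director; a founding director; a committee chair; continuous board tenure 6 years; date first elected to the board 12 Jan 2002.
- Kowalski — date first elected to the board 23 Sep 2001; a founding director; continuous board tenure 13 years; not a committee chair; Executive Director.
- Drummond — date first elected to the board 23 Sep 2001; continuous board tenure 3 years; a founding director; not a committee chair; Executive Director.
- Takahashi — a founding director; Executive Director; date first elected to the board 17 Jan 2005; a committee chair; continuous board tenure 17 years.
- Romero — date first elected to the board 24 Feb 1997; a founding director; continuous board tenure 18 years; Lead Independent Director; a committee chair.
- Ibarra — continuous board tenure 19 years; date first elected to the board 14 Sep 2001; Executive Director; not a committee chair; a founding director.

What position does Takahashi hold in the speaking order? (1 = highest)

By board role: Pereira, Romero and Fontaine (Lead Independent Director); then Takahashi, Drummond, Kowalski and Ibarra (Executive Director).
Pereira, Romero and Fontaine are each a committee chair, so the next rule applies.
Among Pereira, Romero and Fontaine, by date first elected to the board (earlier first): Pereira and Romero (24 Feb 1997) before Fontaine (12 Jan 2002).
Pereira and Romero are each a founding director, so the next rule applies.
Among Pereira and Romero, alphabetically by surname: Pereira before Romero.
Among Takahashi, Drummond, Kowalski and Ibarra, a committee chair before not a committee chair: Takahashi (a committee chair) before Drummond, Kowalski and Ibarra (not a committee chair).
Among Drummond, Kowalski and Ibarra, by date first elected to the board (later first) (reversed rule for this group): Drummond and Kowalski (23 Sep 2001) before Ibarra (14 Sep 2001).
Drummond and Kowalski are each a founding director, so the next rule applies.
Among Drummond and Kowalski, alphabetically by surname: Drummond before Kowalski.
Order: Pereira, Romero, Fontaine, Takahashi, Drummond, Kowalski, Ibarra. So position 4.

4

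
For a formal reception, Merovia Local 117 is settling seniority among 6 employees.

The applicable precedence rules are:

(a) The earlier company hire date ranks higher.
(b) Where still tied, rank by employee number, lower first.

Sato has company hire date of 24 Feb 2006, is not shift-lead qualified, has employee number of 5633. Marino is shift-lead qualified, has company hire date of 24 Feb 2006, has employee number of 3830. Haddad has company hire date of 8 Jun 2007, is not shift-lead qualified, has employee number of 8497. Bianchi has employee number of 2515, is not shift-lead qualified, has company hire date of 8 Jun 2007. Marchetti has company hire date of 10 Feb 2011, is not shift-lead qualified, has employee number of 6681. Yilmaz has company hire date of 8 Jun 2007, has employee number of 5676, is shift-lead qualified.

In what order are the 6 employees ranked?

Marino, Sato, Bianchi, Yilmaz, Haddad, Marchetti

By company hire date (earlier first): Marino and Sato (both 24 Feb 2006); then Bianchi, Yilmaz and Haddad (each 8 Jun 2007); then Marchetti (10 Feb 2011).
Among Marino and Sato, by employee number (lower first): Marino (3830) before Sato (5633).
Among Bianchi, Yilmaz and Haddad, by employee number (lower first): Bianchi (2515) before Yilmaz (5676) before Haddad (8497).
Full order: Marino, Sato, Bianchi, Yilmaz, Haddad, Marchetti.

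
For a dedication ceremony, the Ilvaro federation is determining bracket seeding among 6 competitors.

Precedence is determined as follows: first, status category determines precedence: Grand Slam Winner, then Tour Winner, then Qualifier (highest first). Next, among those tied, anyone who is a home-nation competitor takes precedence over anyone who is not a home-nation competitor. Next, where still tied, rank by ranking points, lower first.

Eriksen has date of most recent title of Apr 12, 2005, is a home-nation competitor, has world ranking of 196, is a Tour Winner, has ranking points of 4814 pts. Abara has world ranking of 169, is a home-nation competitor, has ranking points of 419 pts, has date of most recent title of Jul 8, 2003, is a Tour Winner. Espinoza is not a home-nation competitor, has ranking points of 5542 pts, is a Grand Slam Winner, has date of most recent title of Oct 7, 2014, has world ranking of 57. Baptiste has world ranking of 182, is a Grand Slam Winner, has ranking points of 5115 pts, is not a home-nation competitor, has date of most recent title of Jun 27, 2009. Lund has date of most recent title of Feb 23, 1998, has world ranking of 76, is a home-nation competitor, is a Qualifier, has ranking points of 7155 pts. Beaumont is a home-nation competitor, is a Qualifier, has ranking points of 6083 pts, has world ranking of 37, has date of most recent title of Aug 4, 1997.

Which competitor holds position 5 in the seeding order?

By status category: Baptiste and Espinoza (Grand Slam Winner); then Abara and Eriksen (Tour Winner); then Beaumont and Lund (Qualifier).
Baptiste and Espinoza are each not a home-nation competitor, so the next rule applies.
Among Baptiste and Espinoza, by ranking points (lower first): Baptiste (5115 pts) before Espinoza (5542 pts).
Abara and Eriksen are each a home-nation competitor, so the next rule applies.
Among Abara and Eriksen, by ranking points (lower first): Abara (419 pts) before Eriksen (4814 pts).
Beaumont and Lund are each a home-nation competitor, so the next rule applies.
Among Beaumont and Lund, by ranking points (lower first): Beaumont (6083 pts) before Lund (7155 pts).
Order: Baptiste, Espinoza, Abara, Eriksen, Beaumont, Lund.

Beaumont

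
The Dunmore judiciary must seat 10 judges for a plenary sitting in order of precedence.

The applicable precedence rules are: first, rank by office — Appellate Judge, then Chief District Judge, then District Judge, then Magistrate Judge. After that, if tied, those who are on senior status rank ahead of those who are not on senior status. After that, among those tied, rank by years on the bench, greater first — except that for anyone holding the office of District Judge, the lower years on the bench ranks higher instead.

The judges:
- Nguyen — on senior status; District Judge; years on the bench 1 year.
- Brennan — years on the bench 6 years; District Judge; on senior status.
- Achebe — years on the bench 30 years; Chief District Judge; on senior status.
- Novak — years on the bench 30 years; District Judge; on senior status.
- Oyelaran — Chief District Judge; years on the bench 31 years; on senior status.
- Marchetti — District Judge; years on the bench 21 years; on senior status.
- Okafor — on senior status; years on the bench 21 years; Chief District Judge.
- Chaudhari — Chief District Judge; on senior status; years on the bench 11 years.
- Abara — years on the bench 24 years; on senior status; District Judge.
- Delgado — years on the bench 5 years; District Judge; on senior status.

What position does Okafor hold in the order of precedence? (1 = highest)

By office: Oyelaran, Achebe, Okafor and Chaudhari (Chief District Judge); then Nguyen, Delgado, Brennan, Marchetti, Abara and Novak (District Judge).
Oyelaran, Achebe, Okafor and Chaudhari are each on senior status, so the next rule applies.
Among Oyelaran, Achebe, Okafor and Chaudhari, by years on the bench (higher first): Oyelaran (31 years) before Achebe (30 years) before Okafor (21 years) before Chaudhari (11 years).
Nguyen, Delgado, Brennan, Marchetti, Abara and Novak are each on senior status, so the next rule applies.
Among Nguyen, Delgado, Brennan, Marchetti, Abara and Novak, by years on the bench (lower first) (reversed rule for this group): Nguyen (1 year) before Delgado (5 years) before Brennan (6 years) before Marchetti (21 years) before Abara (24 years) before Novak (30 years).
Order: Oyelaran, Achebe, Okafor, Chaudhari, Nguyen, Delgado, Brennan, Marchetti, Abara, Novak. So position 3.

3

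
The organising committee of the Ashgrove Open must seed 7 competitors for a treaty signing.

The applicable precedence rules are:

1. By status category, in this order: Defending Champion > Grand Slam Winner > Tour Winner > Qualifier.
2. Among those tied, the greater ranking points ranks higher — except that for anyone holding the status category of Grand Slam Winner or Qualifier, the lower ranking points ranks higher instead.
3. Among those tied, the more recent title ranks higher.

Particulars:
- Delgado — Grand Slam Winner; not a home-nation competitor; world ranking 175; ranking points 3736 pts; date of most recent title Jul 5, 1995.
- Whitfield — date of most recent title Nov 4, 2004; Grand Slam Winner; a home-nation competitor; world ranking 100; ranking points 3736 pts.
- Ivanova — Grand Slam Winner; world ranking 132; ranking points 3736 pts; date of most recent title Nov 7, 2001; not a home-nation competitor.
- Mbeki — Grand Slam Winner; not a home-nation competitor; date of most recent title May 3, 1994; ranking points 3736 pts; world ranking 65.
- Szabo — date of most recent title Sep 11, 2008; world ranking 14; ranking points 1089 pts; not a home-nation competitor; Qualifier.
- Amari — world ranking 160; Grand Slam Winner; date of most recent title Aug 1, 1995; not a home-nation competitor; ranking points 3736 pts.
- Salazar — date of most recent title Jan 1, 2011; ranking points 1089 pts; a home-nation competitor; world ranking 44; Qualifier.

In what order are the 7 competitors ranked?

By status category: Whitfield, Ivanova, Amari, Delgado and Mbeki (Grand Slam Winner); then Salazar and Szabo (Qualifier).
Whitfield, Ivanova, Amari, Delgado and Mbeki all have ranking points 3736 pts, so the next rule applies.
Among Whitfield, Ivanova, Amari, Delgado and Mbeki, by date of most recent title (later first): Whitfield (Nov 4, 2004) before Ivanova (Nov 7, 2001) before Amari (Aug 1, 1995) before Delgado (Jul 5, 1995) before Mbeki (May 3, 1994).
Salazar and Szabo both have ranking points 1089 pts, so the next rule applies.
Among Salazar and Szabo, by date of most recent title (later first): Salazar (Jan 1, 2011) before Szabo (Sep 11, 2008).
Full order: Whitfield, Ivanova, Amari, Delgado, Mbeki, Salazar, Szabo.

Whitfield, Ivanova, Amari, Delgado, Mbeki, Salazar, Szabo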